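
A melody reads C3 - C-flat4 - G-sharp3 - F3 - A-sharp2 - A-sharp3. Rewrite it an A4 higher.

C3 -> F#3
Cb4 -> F4
G#3 -> C##4
F3 -> B3
A#2 -> D##3
A#3 -> D##4

F#3 F4 C##4 B3 D##3 D##4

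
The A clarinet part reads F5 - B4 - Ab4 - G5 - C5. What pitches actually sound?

D5 G#4 F4 E5 A4

The A clarinet sounds a minor third below written, so transpose each written note down a minor third.
F5 → D5
B4 → G#4
Ab4 → F4
G5 → E5
C5 → A4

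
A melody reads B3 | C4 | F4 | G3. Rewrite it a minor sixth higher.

G4 Ab4 Db5 Eb4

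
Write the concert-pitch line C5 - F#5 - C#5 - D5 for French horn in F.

G5 C#6 G#5 A5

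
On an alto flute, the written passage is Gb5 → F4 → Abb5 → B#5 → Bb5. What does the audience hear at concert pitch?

Db5 C4 Ebb5 F##5 F5

The alto flute sounds a perfect fourth below written, so transpose each written note down a perfect fourth.
Gb5 becomes Db5
F4 becomes C4
Abb5 becomes Ebb5
B#5 becomes F##5
Bb5 becomes F5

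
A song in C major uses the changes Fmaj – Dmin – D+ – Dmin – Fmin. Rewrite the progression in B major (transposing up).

C major up to B major is a major seventh; each chord root moves by that interval while the quality stays the same.
Fmaj: root F up a major seventh → E, giving Emaj.
Dmin: root D up a major seventh → C#, giving C#min.
D+: root D up a major seventh → C#, giving C#+.
Dmin: root D up a major seventh → C#, giving C#min.
Fmin: root F up a major seventh → E, giving Emin.

Emaj C#min C#+ C#min Emin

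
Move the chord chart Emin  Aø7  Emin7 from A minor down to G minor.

Dmin Gø7 Dmin7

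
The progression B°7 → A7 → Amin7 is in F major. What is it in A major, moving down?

D#°7 C#7 C#min7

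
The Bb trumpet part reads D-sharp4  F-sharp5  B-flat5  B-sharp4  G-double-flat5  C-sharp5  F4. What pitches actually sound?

C#4 E5 Ab5 A#4 Fbb5 B4 Eb4

The Bb trumpet sounds a major second below written, so transpose each written note down a major second.
D#4 gives C#4
F#5 gives E5
Bb5 gives Ab5
B#4 gives A#4
Gbb5 gives Fbb5
C#5 gives B4
F4 gives Eb4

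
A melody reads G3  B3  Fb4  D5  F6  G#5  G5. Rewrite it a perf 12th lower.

C2 E2 Bbb2 G3 Bb4 C#4 C4

G3 becomes C2
B3 becomes E2
Fb4 becomes Bbb2
D5 becomes G3
F6 becomes Bb4
G#5 becomes C#4
G5 becomes C4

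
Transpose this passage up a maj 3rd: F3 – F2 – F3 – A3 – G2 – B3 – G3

A3 A2 A3 C#4 B2 D#4 B3

F3 gives A3
F2 gives A2
F3 gives A3
A3 gives C#4
G2 gives B2
B3 gives D#4
G3 gives B3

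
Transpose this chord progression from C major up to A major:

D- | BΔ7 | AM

B- G#Δ7 F#M

C major up to A major is a major sixth; each chord root moves by that interval while the quality stays the same.
D-: root D up a major sixth → B, giving B-.
BΔ7: root B up a major sixth → G#, giving G#Δ7.
AM: root A up a major sixth → F#, giving F#M.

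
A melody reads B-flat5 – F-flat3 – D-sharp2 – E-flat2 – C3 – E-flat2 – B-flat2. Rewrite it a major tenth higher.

D7 Ab4 F##3 G3 E4 G3 D4

Bb5 up a major tenth is D7.
A major tenth up from Fb3 gives Ab4.
A major tenth up from D#2 gives F##3.
A major tenth up from Eb2 gives G3.
C3: a tenth up reaches E, and 16 semitones makes it E4.
Eb2: a tenth up reaches G, and 16 semitones makes it G3.
A major tenth up from Bb2 gives D4.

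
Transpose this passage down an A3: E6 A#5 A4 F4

Cb6 F5 Fb4 Dbb4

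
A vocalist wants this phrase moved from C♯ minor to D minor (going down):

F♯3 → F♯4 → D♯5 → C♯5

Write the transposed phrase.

C♯ minor to D minor down is a major seventh, so every note moves down by that interval.
F#3 to G2
F#4 to G3
D#5 to E4
C#5 to D4

G2 G3 E4 D4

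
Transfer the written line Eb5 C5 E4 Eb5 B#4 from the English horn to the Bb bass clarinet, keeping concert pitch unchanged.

First find concert pitch: the English horn sounds a perfect fifth below written, so Eb5 C5 E4 Eb5 B#4 sounds Ab4 F4 A3 Ab4 E#4.
Then write for Bb bass clarinet: it sounds a major ninth below written, so the part must be a major ninth above concert.
Ab4 → Bb5
F4 → G5
A3 → B4
Ab4 → Bb5
E#4 → F##5

Bb5 G5 B4 Bb5 F##5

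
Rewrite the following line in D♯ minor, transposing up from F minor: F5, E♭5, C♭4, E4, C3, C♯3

From F up to D♯ is an augmented sixth; apply that to each pitch.
F5 -> D#6
Eb5 -> C#6
Cb4 -> A4
E4 -> C##5
C3 -> A#3
C#3 -> A##3

D#6 C#6 A4 C##5 A#3 A##3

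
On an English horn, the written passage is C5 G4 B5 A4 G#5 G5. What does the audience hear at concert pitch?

F4 C4 E5 D4 C#5 C5

The English horn sounds a perfect fifth below written, so transpose each written note down a perfect fifth.
C5 → F4
G4 → C4
B5 → E5
A4 → D4
G#5 → C#5
G5 → C5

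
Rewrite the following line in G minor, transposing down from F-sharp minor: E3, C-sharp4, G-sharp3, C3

F2 D3 A2 Db2

F-sharp minor to G minor down is a major seventh, so every note moves down by that interval.
E3 → F2
C#4 → D3
G#3 → A2
C3 → Db2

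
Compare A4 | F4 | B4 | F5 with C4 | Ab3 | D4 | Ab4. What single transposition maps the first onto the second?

down a major sixth

Take the first pair: A4 → C4. A to C spans 6 letter names, so the interval is some kind of sixth.
C4 to A4 is 9 semitones, which makes it a major sixth; the second version is lower, so the direction is down.
Checking another pair — F5 → Ab4 — gives the same interval.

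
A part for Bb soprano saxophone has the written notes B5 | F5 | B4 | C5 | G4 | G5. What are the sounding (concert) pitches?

A5 Eb5 A4 Bb4 F4 F5

The Bb soprano saxophone sounds a major second below written, so transpose each written note down a major second.
B5 -> A5
F5 -> Eb5
B4 -> A4
C5 -> Bb4
G4 -> F4
G5 -> F5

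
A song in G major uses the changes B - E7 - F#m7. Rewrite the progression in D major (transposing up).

G major up to D major is a perfect fifth; each chord root moves by that interval while the quality stays the same.
B: root B up a perfect fifth → F#, giving F#.
E7: root E up a perfect fifth → B, giving B7.
F#m7: root F# up a perfect fifth → C#, giving C#m7.

F# B7 C#m7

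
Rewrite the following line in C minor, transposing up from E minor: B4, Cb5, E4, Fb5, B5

E minor to C minor up is a minor sixth, so every note moves up by that interval.
B4 to G5
Cb5 to Abb5
E4 to C5
Fb5 to Dbb6
B5 to G6

G5 Abb5 C5 Dbb6 G6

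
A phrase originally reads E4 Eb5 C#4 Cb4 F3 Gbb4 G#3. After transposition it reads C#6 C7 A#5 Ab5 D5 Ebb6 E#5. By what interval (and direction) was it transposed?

up a major thirteenth

From E4 to C#6 is 13 letter names — a thirteenth of some quality.
E4 to C#6 is 21 semitones, which makes it a major thirteenth; the second version is higher, so the direction is up.
Checking another pair — G#3 → E#5 — gives the same interval.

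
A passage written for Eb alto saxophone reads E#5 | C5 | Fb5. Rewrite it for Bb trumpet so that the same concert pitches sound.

First find concert pitch: the Eb alto saxophone sounds a major sixth below written, so E#5 C5 Fb5 sounds G#4 Eb4 Abb4.
Then write for Bb trumpet: it sounds a major second below written, so the part must be a major second above concert.
G#4 → A#4
Eb4 → F4
Abb4 → Bbb4

A#4 F4 Bbb4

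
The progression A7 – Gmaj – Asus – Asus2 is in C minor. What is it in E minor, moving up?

C#7 Bmaj C#sus C#sus2

C minor up to E minor is a major third; each chord root moves by that interval while the quality stays the same.
A7: root A up a major third → C#, giving C#7.
Gmaj: root G up a major third → B, giving Bmaj.
Asus: root A up a major third → C#, giving C#sus.
Asus2: root A up a major third → C#, giving C#sus2.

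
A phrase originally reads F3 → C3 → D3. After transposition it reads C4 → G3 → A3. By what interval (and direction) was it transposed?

From F3 to C4 is 5 letter names — a fifth of some quality.
F3 to C4 is 7 semitones, which makes it a perfect fifth; the second version is higher, so the direction is up.
Checking another pair — D3 → A3 — gives the same interval.

up a perfect fifth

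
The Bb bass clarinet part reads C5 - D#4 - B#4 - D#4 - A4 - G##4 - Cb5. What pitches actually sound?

Bb3 C#3 A#3 C#3 G3 F##3 Bbb3

Written C4 on the Bb bass clarinet sounds as Bb2, a major ninth lower; apply that shift to every note.
C5 -> Bb3
D#4 -> C#3
B#4 -> A#3
D#4 -> C#3
A4 -> G3
G##4 -> F##3
Cb5 -> Bbb3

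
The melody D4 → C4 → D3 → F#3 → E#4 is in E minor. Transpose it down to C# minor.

B3 A3 B2 D#3 C##4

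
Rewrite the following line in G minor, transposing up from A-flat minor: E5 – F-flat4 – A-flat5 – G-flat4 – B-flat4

D#6 Eb5 G6 F5 A5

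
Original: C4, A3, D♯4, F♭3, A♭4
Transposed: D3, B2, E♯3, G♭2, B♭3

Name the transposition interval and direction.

down a minor seventh

From C4 to D3 is 7 letter names — a seventh of some quality.
D3 to C4 is 10 semitones, which makes it a minor seventh; the second version is lower, so the direction is down.
Checking another pair — Ab4 → Bb3 — gives the same interval.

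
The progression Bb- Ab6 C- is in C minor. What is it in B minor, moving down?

A- G6 B-

C minor down to B minor is a minor second; each chord root moves by that interval while the quality stays the same.
Bb-: root Bb down a minor second → A, giving A-.
Ab6: root Ab down a minor second → G, giving G6.
C-: root C down a minor second → B, giving B-.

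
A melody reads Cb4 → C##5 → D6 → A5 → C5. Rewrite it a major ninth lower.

Bbb2 B#3 C5 G4 Bb3

Cb4 to Bbb2
C##5 to B#3
D6 to C5
A5 to G4
C5 to Bb3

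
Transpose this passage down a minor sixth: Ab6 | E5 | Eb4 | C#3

Ab6 gives C6
E5 gives G#4
Eb4 gives G3
C#3 gives E#2

C6 G#4 G3 E#2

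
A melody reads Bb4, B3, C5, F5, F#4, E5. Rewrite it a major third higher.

Bb4 -> D5
B3 -> D#4
C5 -> E5
F5 -> A5
F#4 -> A#4
E5 -> G#5

D5 D#4 E5 A5 A#4 G#5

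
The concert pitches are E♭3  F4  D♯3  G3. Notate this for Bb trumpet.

The Bb trumpet sounds a major second below written, so the written part must be a major second above concert — transpose each note up.
Eb3 → F3
F4 → G4
D#3 → E#3
G3 → A3

F3 G4 E#3 A3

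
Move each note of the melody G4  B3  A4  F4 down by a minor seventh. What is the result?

G4: a seventh down reaches A, and 10 semitones makes it A3.
A minor seventh down from B3 gives C#3.
A4 down a minor seventh is B3.
A minor seventh down from F4 gives G3.

A3 C#3 B3 G3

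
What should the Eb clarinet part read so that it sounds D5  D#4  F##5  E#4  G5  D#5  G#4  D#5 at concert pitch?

The Eb clarinet sounds a minor third above written, so the written part must be a minor third below concert — transpose each note down.
D5 to B4
D#4 to B#3
F##5 to D##5
E#4 to C##4
G5 to E5
D#5 to B#4
G#4 to E#4
D#5 to B#4

B4 B#3 D##5 C##4 E5 B#4 E#4 B#4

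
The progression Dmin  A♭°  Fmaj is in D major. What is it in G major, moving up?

D major up to G major is a perfect fourth; each chord root moves by that interval while the quality stays the same.
Dmin: root D up a perfect fourth → G, giving Gmin.
A♭°: root A♭ up a perfect fourth → Db, giving Db°.
Fmaj: root F up a perfect fourth → Bb, giving Bbmaj.

Gmin Db° Bbmaj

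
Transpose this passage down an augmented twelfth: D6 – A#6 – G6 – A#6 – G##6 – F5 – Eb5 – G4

Gb4 D5 Cb5 D5 C#5 Bbb3 Abb3 Cb3

D6: a twelfth down reaches G, and 20 semitones makes it Gb4.
A#6: a twelfth down reaches D, and 20 semitones makes it D5.
G6 down an augmented twelfth is Cb5.
A#6: a twelfth down reaches D, and 20 semitones makes it D5.
An augmented twelfth down from G##6 gives C#5.
An augmented twelfth down from F5 gives Bbb3.
Eb5 down an augmented twelfth is Abb3.
G4 down an augmented twelfth is Cb3.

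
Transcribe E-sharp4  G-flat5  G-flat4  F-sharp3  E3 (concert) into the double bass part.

E#5 Gb6 Gb5 F#4 E4

The double bass sounds a perfect octave below written, so the written part must be a perfect octave above concert — transpose each note up.
E#4 → E#5
Gb5 → Gb6
Gb4 → Gb5
F#3 → F#4
E3 → E4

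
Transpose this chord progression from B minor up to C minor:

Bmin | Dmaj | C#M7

B minor up to C minor is a minor second; each chord root moves by that interval while the quality stays the same.
Bmin: root B up a minor second → C, giving Cmin.
Dmaj: root D up a minor second → Eb, giving Ebmaj.
C#M7: root C# up a minor second → D, giving DM7.

Cmin Ebmaj DM7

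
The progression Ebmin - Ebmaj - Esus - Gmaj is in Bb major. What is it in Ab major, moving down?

Dbmin Dbmaj Dsus Fmaj

Bb major down to Ab major is a major second; each chord root moves by that interval while the quality stays the same.
Ebmin: root Eb down a major second → Db, giving Dbmin.
Ebmaj: root Eb down a major second → Db, giving Dbmaj.
Esus: root E down a major second → D, giving Dsus.
Gmaj: root G down a major second → F, giving Fmaj.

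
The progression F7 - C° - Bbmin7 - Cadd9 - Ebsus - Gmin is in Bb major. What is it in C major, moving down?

Bb major down to C major is a minor seventh; each chord root moves by that interval while the quality stays the same.
F7: root F down a minor seventh → G, giving G7.
C°: root C down a minor seventh → D, giving D°.
Bbmin7: root Bb down a minor seventh → C, giving Cmin7.
Cadd9: root C down a minor seventh → D, giving Dadd9.
Ebsus: root Eb down a minor seventh → F, giving Fsus.
Gmin: root G down a minor seventh → A, giving Amin.

G7 D° Cmin7 Dadd9 Fsus Amin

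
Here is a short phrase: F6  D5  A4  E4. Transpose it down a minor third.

D6 B4 F#4 C#4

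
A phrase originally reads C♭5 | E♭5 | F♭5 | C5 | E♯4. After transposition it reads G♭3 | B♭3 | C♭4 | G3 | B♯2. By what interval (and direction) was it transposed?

From Cb5 to Gb3 is 11 letter names — an eleventh of some quality.
Gb3 to Cb5 is 17 semitones, which makes it a perfect eleventh; the second version is lower, so the direction is down.
Checking another pair — E#4 → B#2 — gives the same interval.

down a perfect eleventh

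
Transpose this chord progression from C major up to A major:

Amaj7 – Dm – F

F#maj7 Bm D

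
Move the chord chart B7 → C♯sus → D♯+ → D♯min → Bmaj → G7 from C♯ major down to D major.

C7 Dsus E+ Emin Cmaj Ab7

C♯ major down to D major is a major seventh; each chord root moves by that interval while the quality stays the same.
B7: root B down a major seventh → C, giving C7.
C♯sus: root C♯ down a major seventh → D, giving Dsus.
D♯+: root D♯ down a major seventh → E, giving E+.
D♯min: root D♯ down a major seventh → E, giving Emin.
Bmaj: root B down a major seventh → C, giving Cmaj.
G7: root G down a major seventh → Ab, giving Ab7.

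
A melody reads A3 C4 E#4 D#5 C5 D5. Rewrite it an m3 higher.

C4 Eb4 G#4 F#5 Eb5 F5

A3 gives C4
C4 gives Eb4
E#4 gives G#4
D#5 gives F#5
C5 gives Eb5
D5 gives F5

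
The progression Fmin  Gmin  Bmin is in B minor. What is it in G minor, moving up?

Dbmin Ebmin Gmin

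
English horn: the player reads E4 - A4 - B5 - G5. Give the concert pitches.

A3 D4 E5 C5

Written C4 on the English horn sounds as F3, a perfect fifth lower; apply that shift to every note.
E4 becomes A3
A4 becomes D4
B5 becomes E5
G5 becomes C5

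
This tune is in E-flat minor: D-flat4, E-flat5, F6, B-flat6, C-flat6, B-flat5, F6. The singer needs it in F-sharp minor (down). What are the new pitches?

E3 F#4 G#5 C#6 D5 C#5 G#5

E-flat minor to F-sharp minor down is a diminished seventh, so every note moves down by that interval.
Db4 to E3
Eb5 to F#4
F6 to G#5
Bb6 to C#6
Cb6 to D5
Bb5 to C#5
F6 to G#5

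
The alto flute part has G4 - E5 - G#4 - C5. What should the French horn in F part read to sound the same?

First find concert pitch: the alto flute sounds a perfect fourth below written, so G4 E5 G#4 C5 sounds D4 B4 D#4 G4.
Then write for French horn in F: it sounds a perfect fifth below written, so the part must be a perfect fifth above concert.
D4 → A4
B4 → F#5
D#4 → A#4
G4 → D5

A4 F#5 A#4 D5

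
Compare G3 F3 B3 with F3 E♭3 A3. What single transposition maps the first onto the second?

From G3 to F3 is 2 letter names — a second of some quality.
F3 to G3 is 2 semitones, which makes it a major second; the second version is lower, so the direction is down.
Checking another pair — B3 → A3 — gives the same interval.

down a major second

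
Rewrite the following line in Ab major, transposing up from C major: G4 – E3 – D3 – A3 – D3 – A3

Eb5 C4 Bb3 F4 Bb3 F4

C major to Ab major up is a minor sixth, so every note moves up by that interval.
G4 becomes Eb5
E3 becomes C4
D3 becomes Bb3
A3 becomes F4
D3 becomes Bb3
A3 becomes F4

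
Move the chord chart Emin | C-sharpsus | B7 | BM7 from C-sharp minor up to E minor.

Gmin Esus D7 DM7

C-sharp minor up to E minor is a minor third; each chord root moves by that interval while the quality stays the same.
Emin: root E up a minor third → G, giving Gmin.
C-sharpsus: root C-sharp up a minor third → E, giving Esus.
B7: root B up a minor third → D, giving D7.
BM7: root B up a minor third → D, giving DM7.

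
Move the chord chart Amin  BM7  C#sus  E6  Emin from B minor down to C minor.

Bbmin CM7 Dsus F6 Fmin

B minor down to C minor is a major seventh; each chord root moves by that interval while the quality stays the same.
Amin: root A down a major seventh → Bb, giving Bbmin.
BM7: root B down a major seventh → C, giving CM7.
C#sus: root C# down a major seventh → D, giving Dsus.
E6: root E down a major seventh → F, giving F6.
Emin: root E down a major seventh → F, giving Fmin.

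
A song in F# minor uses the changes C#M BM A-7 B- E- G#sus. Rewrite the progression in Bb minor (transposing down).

F# minor down to Bb minor is an augmented fifth; each chord root moves by that interval while the quality stays the same.
C#M: root C# down an augmented fifth → F, giving FM.
BM: root B down an augmented fifth → Eb, giving EbM.
A-7: root A down an augmented fifth → Db, giving Db-7.
B-: root B down an augmented fifth → Eb, giving Eb-.
E-: root E down an augmented fifth → Ab, giving Ab-.
G#sus: root G# down an augmented fifth → C, giving Csus.

FM EbM Db-7 Eb- Ab- Csus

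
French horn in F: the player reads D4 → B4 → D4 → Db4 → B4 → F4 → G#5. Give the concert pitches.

The French horn in F sounds a perfect fifth below written, so transpose each written note down a perfect fifth.
D4 to G3
B4 to E4
D4 to G3
Db4 to Gb3
B4 to E4
F4 to Bb3
G#5 to C#5

G3 E4 G3 Gb3 E4 Bb3 C#5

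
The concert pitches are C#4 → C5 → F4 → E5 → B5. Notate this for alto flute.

The alto flute sounds a perfect fourth below written, so the written part must be a perfect fourth above concert — transpose each note up.
C#4 to F#4
C5 to F5
F4 to Bb4
E5 to A5
B5 to E6

F#4 F5 Bb4 A5 E6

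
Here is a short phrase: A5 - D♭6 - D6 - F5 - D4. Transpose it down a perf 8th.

A4 Db5 D5 F4 D3

A5 to A4
Db6 to Db5
D6 to D5
F5 to F4
D4 to D3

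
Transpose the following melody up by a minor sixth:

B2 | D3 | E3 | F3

G3 Bb3 C4 Db4

B2 becomes G3
D3 becomes Bb3
E3 becomes C4
F3 becomes Db4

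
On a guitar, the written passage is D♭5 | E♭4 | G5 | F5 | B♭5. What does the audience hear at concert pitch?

Db4 Eb3 G4 F4 Bb4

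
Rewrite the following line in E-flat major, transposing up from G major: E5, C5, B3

C6 Ab5 G4

G major to E-flat major up is a minor sixth, so every note moves up by that interval.
E5 → C6
C5 → Ab5
B3 → G4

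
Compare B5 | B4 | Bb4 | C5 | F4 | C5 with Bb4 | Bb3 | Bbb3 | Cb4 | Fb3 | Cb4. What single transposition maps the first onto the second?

down an augmented octave

From B5 to Bb4 is 8 letter names — an octave of some quality.
Bb4 to B5 is 13 semitones, which makes it an augmented octave; the second version is lower, so the direction is down.
Checking another pair — C5 → Cb4 — gives the same interval.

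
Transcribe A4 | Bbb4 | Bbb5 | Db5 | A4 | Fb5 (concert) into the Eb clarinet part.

F#4 Gb4 Gb5 Bb4 F#4 Db5

The Eb clarinet sounds a minor third above written, so the written part must be a minor third below concert — transpose each note down.
A4 -> F#4
Bbb4 -> Gb4
Bbb5 -> Gb5
Db5 -> Bb4
A4 -> F#4
Fb5 -> Db5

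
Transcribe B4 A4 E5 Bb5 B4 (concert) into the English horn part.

F#5 E5 B5 F6 F#5

The English horn sounds a perfect fifth below written, so the written part must be a perfect fifth above concert — transpose each note up.
B4 becomes F#5
A4 becomes E5
E5 becomes B5
Bb5 becomes F6
B4 becomes F#5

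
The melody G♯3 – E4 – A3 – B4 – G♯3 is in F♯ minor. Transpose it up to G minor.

From F♯ up to G is a minor second; apply that to each pitch.
G#3 gives A3
E4 gives F4
A3 gives Bb3
B4 gives C5
G#3 gives A3

A3 F4 Bb3 C5 A3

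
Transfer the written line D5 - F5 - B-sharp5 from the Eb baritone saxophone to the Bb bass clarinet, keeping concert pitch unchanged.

G4 Bb4 E#5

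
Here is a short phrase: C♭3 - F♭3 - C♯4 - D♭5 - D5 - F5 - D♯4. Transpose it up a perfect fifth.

Cb3 gives Gb3
Fb3 gives Cb4
C#4 gives G#4
Db5 gives Ab5
D5 gives A5
F5 gives C6
D#4 gives A#4

Gb3 Cb4 G#4 Ab5 A5 C6 A#4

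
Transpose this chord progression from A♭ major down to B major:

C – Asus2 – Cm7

A♭ major down to B major is a diminished seventh; each chord root moves by that interval while the quality stays the same.
C: root C down a diminished seventh → D#, giving D#.
Asus2: root A down a diminished seventh → B#, giving B#sus2.
Cm7: root C down a diminished seventh → D#, giving D#m7.

D# B#sus2 D#m7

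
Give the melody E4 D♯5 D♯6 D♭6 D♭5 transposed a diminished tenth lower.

C##3 B##3 B##4 B4 B3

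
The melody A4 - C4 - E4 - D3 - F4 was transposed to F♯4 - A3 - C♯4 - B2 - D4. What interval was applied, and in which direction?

Take the first pair: A4 → F#4. A to F spans 3 letter names, so the interval is some kind of third.
F#4 to A4 is 3 semitones, which makes it a minor third; the second version is lower, so the direction is down.
Checking another pair — F4 → D4 — gives the same interval.

down a minor third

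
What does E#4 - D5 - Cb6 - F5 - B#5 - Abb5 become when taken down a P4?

A perfect fourth down from E#4 gives B#3.
D5 down a perfect fourth is A4.
A perfect fourth down from Cb6 gives Gb5.
F5 down a perfect fourth is C5.
B#5 down a perfect fourth is F##5.
Abb5 down a perfect fourth is Ebb5.

B#3 A4 Gb5 C5 F##5 Ebb5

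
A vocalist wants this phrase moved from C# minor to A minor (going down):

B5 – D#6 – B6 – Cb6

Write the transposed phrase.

G5 B5 G6 Abb5

From C# down to A is a major third; apply that to each pitch.
B5 becomes G5
D#6 becomes B5
B6 becomes G6
Cb6 becomes Abb5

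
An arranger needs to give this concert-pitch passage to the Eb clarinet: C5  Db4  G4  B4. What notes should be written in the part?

A4 Bb3 E4 G#4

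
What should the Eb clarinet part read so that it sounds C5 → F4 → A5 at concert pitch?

The Eb clarinet sounds a minor third above written, so the written part must be a minor third below concert — transpose each note down.
C5 to A4
F4 to D4
A5 to F#5

A4 D4 F#5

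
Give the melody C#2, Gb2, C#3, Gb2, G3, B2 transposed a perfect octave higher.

C#3 Gb3 C#4 Gb3 G4 B3

C#2 to C#3
Gb2 to Gb3
C#3 to C#4
Gb2 to Gb3
G3 to G4
B2 to B3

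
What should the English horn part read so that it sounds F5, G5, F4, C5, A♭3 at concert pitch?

C6 D6 C5 G5 Eb4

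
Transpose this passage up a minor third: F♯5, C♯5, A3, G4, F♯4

A5 E5 C4 Bb4 A4

F#5 gives A5
C#5 gives E5
A3 gives C4
G4 gives Bb4
F#4 gives A4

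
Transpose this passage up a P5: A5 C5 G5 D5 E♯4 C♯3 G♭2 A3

E6 G5 D6 A5 B#4 G#3 Db3 E4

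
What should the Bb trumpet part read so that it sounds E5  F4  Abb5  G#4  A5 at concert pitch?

F#5 G4 Bbb5 A#4 B5

The Bb trumpet sounds a major second below written, so the written part must be a major second above concert — transpose each note up.
E5 -> F#5
F4 -> G4
Abb5 -> Bbb5
G#4 -> A#4
A5 -> B5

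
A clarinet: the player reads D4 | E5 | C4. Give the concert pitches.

Written C4 on the A clarinet sounds as A3, a minor third lower; apply that shift to every note.
D4 -> B3
E5 -> C#5
C4 -> A3

B3 C#5 A3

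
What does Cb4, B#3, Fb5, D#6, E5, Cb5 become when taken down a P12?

Cb4: a twelfth down reaches F, and 19 semitones makes it Fb2.
B#3: a twelfth down reaches E, and 19 semitones makes it E#2.
A perfect twelfth down from Fb5 gives Bbb3.
D#6 down a perfect twelfth is G#4.
E5 down a perfect twelfth is A3.
A perfect twelfth down from Cb5 gives Fb3.

Fb2 E#2 Bbb3 G#4 A3 Fb3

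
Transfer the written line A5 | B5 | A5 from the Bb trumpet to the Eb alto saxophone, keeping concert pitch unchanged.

E6 F#6 E6

First find concert pitch: the Bb trumpet sounds a major second below written, so A5 B5 A5 sounds G5 A5 G5.
Then write for Eb alto saxophone: it sounds a major sixth below written, so the part must be a major sixth above concert.
G5 → E6
A5 → F#6
G5 → E6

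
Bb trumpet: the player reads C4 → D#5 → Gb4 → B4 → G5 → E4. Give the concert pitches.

Bb3 C#5 Fb4 A4 F5 D4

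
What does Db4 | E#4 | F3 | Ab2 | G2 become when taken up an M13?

Db4 up a major thirteenth is Bb5.
A major thirteenth up from E#4 gives C##6.
A major thirteenth up from F3 gives D5.
Ab2 up a major thirteenth is F4.
A major thirteenth up from G2 gives E4.

Bb5 C##6 D5 F4 E4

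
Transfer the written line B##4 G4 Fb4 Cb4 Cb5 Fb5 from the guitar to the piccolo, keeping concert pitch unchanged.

B##2 G2 Fb2 Cb2 Cb3 Fb3

First find concert pitch: the guitar sounds a perfect octave below written, so B##4 G4 Fb4 Cb4 Cb5 Fb5 sounds B##3 G3 Fb3 Cb3 Cb4 Fb4.
Then write for piccolo: it sounds a perfect octave above written, so the part must be a perfect octave below concert.
B##3 → B##2
G3 → G2
Fb3 → Fb2
Cb3 → Cb2
Cb4 → Cb3
Fb4 → Fb3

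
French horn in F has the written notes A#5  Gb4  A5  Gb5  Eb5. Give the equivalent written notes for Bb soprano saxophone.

First find concert pitch: the French horn in F sounds a perfect fifth below written, so A#5 Gb4 A5 Gb5 Eb5 sounds D#5 Cb4 D5 Cb5 Ab4.
Then write for Bb soprano saxophone: it sounds a major second below written, so the part must be a major second above concert.
D#5 → E#5
Cb4 → Db4
D5 → E5
Cb5 → Db5
Ab4 → Bb4

E#5 Db4 E5 Db5 Bb4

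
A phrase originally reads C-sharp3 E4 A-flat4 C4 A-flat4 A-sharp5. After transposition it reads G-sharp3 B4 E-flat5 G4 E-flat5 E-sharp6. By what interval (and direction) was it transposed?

Take the first pair: C#3 → G#3. C to G spans 5 letter names, so the interval is some kind of fifth.
C#3 to G#3 is 7 semitones, which makes it a perfect fifth; the second version is higher, so the direction is up.
Checking another pair — A#5 → E#6 — gives the same interval.

up a perfect fifth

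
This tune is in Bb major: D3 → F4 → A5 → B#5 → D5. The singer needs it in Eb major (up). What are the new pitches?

G3 Bb4 D6 E#6 G5

Bb major to Eb major up is a perfect fourth, so every note moves up by that interval.
D3 becomes G3
F4 becomes Bb4
A5 becomes D6
B#5 becomes E#6
D5 becomes G5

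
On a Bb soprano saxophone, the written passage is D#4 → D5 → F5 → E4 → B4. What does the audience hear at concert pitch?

The Bb soprano saxophone sounds a major second below written, so transpose each written note down a major second.
D#4 -> C#4
D5 -> C5
F5 -> Eb5
E4 -> D4
B4 -> A4

C#4 C5 Eb5 D4 A4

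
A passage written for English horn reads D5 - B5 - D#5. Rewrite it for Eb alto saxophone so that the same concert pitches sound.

First find concert pitch: the English horn sounds a perfect fifth below written, so D5 B5 D#5 sounds G4 E5 G#4.
Then write for Eb alto saxophone: it sounds a major sixth below written, so the part must be a major sixth above concert.
G4 → E5
E5 → C#6
G#4 → E#5

E5 C#6 E#5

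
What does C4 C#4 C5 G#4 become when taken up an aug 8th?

C#5 C##5 C#6 G##5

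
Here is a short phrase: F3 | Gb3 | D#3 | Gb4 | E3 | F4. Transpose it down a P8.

F2 Gb2 D#2 Gb3 E2 F3

F3 down a perfect octave is F2.
A perfect octave down from Gb3 gives Gb2.
D#3: an octave down reaches D, and 12 semitones makes it D#2.
Gb4: an octave down reaches G, and 12 semitones makes it Gb3.
E3 down a perfect octave is E2.
A perfect octave down from F4 gives F3.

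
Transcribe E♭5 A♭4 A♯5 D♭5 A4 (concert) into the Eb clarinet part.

C5 F4 F##5 Bb4 F#4

The Eb clarinet sounds a minor third above written, so the written part must be a minor third below concert — transpose each note down.
Eb5 -> C5
Ab4 -> F4
A#5 -> F##5
Db5 -> Bb4
A4 -> F#4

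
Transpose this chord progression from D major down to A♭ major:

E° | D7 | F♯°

Bb° Ab7 C°

D major down to A♭ major is an augmented fourth; each chord root moves by that interval while the quality stays the same.
E°: root E down an augmented fourth → Bb, giving Bb°.
D7: root D down an augmented fourth → Ab, giving Ab7.
F♯°: root F♯ down an augmented fourth → C, giving C°.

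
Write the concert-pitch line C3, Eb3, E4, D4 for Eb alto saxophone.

Written C4 sounds as Eb3 on the Eb alto saxophone, so concert pitches are written a major sixth up.
C3 -> A3
Eb3 -> C4
E4 -> C#5
D4 -> B4

A3 C4 C#5 B4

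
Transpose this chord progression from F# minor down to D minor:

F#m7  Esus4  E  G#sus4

Dm7 Csus4 C Esus4

F# minor down to D minor is a major third; each chord root moves by that interval while the quality stays the same.
F#m7: root F# down a major third → D, giving Dm7.
Esus4: root E down a major third → C, giving Csus4.
E: root E down a major third → C, giving C.
G#sus4: root G# down a major third → E, giving Esus4.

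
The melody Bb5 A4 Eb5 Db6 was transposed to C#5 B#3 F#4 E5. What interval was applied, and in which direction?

Take the first pair: Bb5 → C#5. B to C spans 7 letter names, so the interval is some kind of seventh.
C#5 to Bb5 is 9 semitones, which makes it a diminished seventh; the second version is lower, so the direction is down.
Checking another pair — Db6 → E5 — gives the same interval.

down a diminished seventh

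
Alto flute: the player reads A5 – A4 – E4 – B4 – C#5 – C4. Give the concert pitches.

E5 E4 B3 F#4 G#4 G3

Written C4 on the alto flute sounds as G3, a perfect fourth lower; apply that shift to every note.
A5 gives E5
A4 gives E4
E4 gives B3
B4 gives F#4
C#5 gives G#4
C4 gives G3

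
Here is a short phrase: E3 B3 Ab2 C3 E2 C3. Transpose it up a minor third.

E3 up a minor third is G3.
B3 up a minor third is D4.
A minor third up from Ab2 gives Cb3.
A minor third up from C3 gives Eb3.
E2: a third up reaches G, and 3 semitones makes it G2.
C3: a third up reaches E, and 3 semitones makes it Eb3.

G3 D4 Cb3 Eb3 G2 Eb3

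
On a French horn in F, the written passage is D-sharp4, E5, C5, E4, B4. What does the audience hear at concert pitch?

G#3 A4 F4 A3 E4

Written C4 on the French horn in F sounds as F3, a perfect fifth lower; apply that shift to every note.
D#4 to G#3
E5 to A4
C5 to F4
E4 to A3
B4 to E4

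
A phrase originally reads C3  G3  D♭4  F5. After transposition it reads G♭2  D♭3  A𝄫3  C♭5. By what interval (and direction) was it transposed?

down an augmented fourth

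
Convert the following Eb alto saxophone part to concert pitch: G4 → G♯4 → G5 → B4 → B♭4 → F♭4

Written C4 on the Eb alto saxophone sounds as Eb3, a major sixth lower; apply that shift to every note.
G4 -> Bb3
G#4 -> B3
G5 -> Bb4
B4 -> D4
Bb4 -> Db4
Fb4 -> Abb3

Bb3 B3 Bb4 D4 Db4 Abb3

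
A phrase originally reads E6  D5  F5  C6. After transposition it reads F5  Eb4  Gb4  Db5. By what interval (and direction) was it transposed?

down a major seventh

From E6 to F5 is 7 letter names — a seventh of some quality.
F5 to E6 is 11 semitones, which makes it a major seventh; the second version is lower, so the direction is down.
Checking another pair — C6 → Db5 — gives the same interval.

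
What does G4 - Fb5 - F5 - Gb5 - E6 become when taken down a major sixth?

Bb3 Abb4 Ab4 Bbb4 G5

G4: a sixth down reaches B, and 9 semitones makes it Bb3.
Fb5: a sixth down reaches A, and 9 semitones makes it Abb4.
F5: a sixth down reaches A, and 9 semitones makes it Ab4.
A major sixth down from Gb5 gives Bbb4.
A major sixth down from E6 gives G5.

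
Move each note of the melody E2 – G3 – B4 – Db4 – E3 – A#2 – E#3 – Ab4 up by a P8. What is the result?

E3 G4 B5 Db5 E4 A#3 E#4 Ab5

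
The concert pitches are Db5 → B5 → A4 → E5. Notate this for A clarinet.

Fb5 D6 C5 G5

The A clarinet sounds a minor third below written, so the written part must be a minor third above concert — transpose each note up.
Db5 gives Fb5
B5 gives D6
A4 gives C5
E5 gives G5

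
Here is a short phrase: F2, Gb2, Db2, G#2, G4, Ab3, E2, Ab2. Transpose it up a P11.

Bb3 Cb4 Gb3 C#4 C6 Db5 A3 Db4

F2 -> Bb3
Gb2 -> Cb4
Db2 -> Gb3
G#2 -> C#4
G4 -> C6
Ab3 -> Db5
E2 -> A3
Ab2 -> Db4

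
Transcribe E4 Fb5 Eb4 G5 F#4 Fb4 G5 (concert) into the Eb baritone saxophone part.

Written C4 sounds as Eb2 on the Eb baritone saxophone, so concert pitches are written a major thirteenth up.
E4 to C#6
Fb5 to Db7
Eb4 to C6
G5 to E7
F#4 to D#6
Fb4 to Db6
G5 to E7

C#6 Db7 C6 E7 D#6 Db6 E7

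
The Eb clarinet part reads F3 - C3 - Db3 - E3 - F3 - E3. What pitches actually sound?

Ab3 Eb3 Fb3 G3 Ab3 G3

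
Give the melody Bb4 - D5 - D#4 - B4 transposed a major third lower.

Bb4 down a major third is Gb4.
D5 down a major third is Bb4.
D#4 down a major third is B3.
B4 down a major third is G4.

Gb4 Bb4 B3 G4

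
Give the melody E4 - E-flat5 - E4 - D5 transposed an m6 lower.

E4: a sixth down reaches G, and 8 semitones makes it G#3.
Eb5 down a minor sixth is G4.
A minor sixth down from E4 gives G#3.
D5 down a minor sixth is F#4.

G#3 G4 G#3 F#4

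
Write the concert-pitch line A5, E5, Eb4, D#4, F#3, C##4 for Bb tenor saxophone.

B6 F#6 F5 E#5 G#4 D##5

The Bb tenor saxophone sounds a major ninth below written, so the written part must be a major ninth above concert — transpose each note up.
A5 -> B6
E5 -> F#6
Eb4 -> F5
D#4 -> E#5
F#3 -> G#4
C##4 -> D##5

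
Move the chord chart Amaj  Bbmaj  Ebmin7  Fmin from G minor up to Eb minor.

G minor up to Eb minor is a minor sixth; each chord root moves by that interval while the quality stays the same.
Amaj: root A up a minor sixth → F, giving Fmaj.
Bbmaj: root Bb up a minor sixth → Gb, giving Gbmaj.
Ebmin7: root Eb up a minor sixth → Cb, giving Cbmin7.
Fmin: root F up a minor sixth → Db, giving Dbmin.

Fmaj Gbmaj Cbmin7 Dbmin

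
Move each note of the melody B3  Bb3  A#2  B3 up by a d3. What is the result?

B3: a third up reaches D, and 2 semitones makes it Db4.
Bb3 up a diminished third is Dbb4.
A#2 up a diminished third is C3.
B3: a third up reaches D, and 2 semitones makes it Db4.

Db4 Dbb4 C3 Db4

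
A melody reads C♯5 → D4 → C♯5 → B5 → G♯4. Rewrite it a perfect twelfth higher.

G#6 A5 G#6 F#7 D#6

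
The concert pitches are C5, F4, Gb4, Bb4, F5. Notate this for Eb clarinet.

Written C4 sounds as Eb4 on the Eb clarinet, so concert pitches are written a minor third down.
C5 gives A4
F4 gives D4
Gb4 gives Eb4
Bb4 gives G4
F5 gives D5

A4 D4 Eb4 G4 D5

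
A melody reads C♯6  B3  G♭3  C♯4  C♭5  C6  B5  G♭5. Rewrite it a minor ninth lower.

B#4 A#2 F2 B#2 Bb3 B4 A#4 F4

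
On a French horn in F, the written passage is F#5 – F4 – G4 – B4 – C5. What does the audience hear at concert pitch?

B4 Bb3 C4 E4 F4

Written C4 on the French horn in F sounds as F3, a perfect fifth lower; apply that shift to every note.
F#5 → B4
F4 → Bb3
G4 → C4
B4 → E4
C5 → F4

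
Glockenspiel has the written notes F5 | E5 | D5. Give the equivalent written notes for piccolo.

F6 E6 D6

First find concert pitch: the glockenspiel sounds a perfect fifteenth above written, so F5 E5 D5 sounds F7 E7 D7.
Then write for piccolo: it sounds a perfect octave above written, so the part must be a perfect octave below concert.
F7 → F6
E7 → E6
D7 → D6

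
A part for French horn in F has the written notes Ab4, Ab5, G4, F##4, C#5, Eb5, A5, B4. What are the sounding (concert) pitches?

Db4 Db5 C4 B#3 F#4 Ab4 D5 E4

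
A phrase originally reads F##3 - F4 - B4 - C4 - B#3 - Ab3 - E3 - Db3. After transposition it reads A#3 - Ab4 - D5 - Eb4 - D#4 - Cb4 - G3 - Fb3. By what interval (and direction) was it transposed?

up a minor third

Take the first pair: F##3 → A#3. F to A spans 3 letter names, so the interval is some kind of third.
F##3 to A#3 is 3 semitones, which makes it a minor third; the second version is higher, so the direction is up.
Checking another pair — Db3 → Fb3 — gives the same interval.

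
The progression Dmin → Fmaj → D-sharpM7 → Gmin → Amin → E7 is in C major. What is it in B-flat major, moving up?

C major up to B-flat major is a minor seventh; each chord root moves by that interval while the quality stays the same.
Dmin: root D up a minor seventh → C, giving Cmin.
Fmaj: root F up a minor seventh → Eb, giving Ebmaj.
D-sharpM7: root D-sharp up a minor seventh → C#, giving C#M7.
Gmin: root G up a minor seventh → F, giving Fmin.
Amin: root A up a minor seventh → G, giving Gmin.
E7: root E up a minor seventh → D, giving D7.

Cmin Ebmaj C#M7 Fmin Gmin D7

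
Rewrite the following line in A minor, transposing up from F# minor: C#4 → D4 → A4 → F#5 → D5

F# minor to A minor up is a minor third, so every note moves up by that interval.
C#4 gives E4
D4 gives F4
A4 gives C5
F#5 gives A5
D5 gives F5

E4 F4 C5 A5 F5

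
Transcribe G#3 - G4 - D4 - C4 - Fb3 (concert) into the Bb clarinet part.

A#3 A4 E4 D4 Gb3

Written C4 sounds as Bb3 on the Bb clarinet, so concert pitches are written a major second up.
G#3 gives A#3
G4 gives A4
D4 gives E4
C4 gives D4
Fb3 gives Gb3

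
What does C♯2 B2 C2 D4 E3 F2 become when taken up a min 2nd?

D2 C3 Db2 Eb4 F3 Gb2

C#2 up a minor second is D2.
B2: a second up reaches C, and 1 semitone makes it C3.
A minor second up from C2 gives Db2.
D4 up a minor second is Eb4.
E3 up a minor second is F3.
F2 up a minor second is Gb2.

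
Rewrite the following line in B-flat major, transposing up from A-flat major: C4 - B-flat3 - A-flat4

D4 C4 Bb4

From A-flat up to B-flat is a major second; apply that to each pitch.
C4 to D4
Bb3 to C4
Ab4 to Bb4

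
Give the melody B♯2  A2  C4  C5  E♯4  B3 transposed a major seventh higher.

A##3 G#3 B4 B5 D##5 A#4

B#2 -> A##3
A2 -> G#3
C4 -> B4
C5 -> B5
E#4 -> D##5
B3 -> A#4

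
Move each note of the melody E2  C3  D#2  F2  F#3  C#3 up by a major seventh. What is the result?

D#3 B3 C##3 E3 E#4 B#3

E2 becomes D#3
C3 becomes B3
D#2 becomes C##3
F2 becomes E3
F#3 becomes E#4
C#3 becomes B#3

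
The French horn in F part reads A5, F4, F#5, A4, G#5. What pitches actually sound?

The French horn in F sounds a perfect fifth below written, so transpose each written note down a perfect fifth.
A5 -> D5
F4 -> Bb3
F#5 -> B4
A4 -> D4
G#5 -> C#5

D5 Bb3 B4 D4 C#5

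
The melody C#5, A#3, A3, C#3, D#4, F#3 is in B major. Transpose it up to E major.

F#5 D#4 D4 F#3 G#4 B3

B major to E major up is a perfect fourth, so every note moves up by that interval.
C#5 gives F#5
A#3 gives D#4
A3 gives D4
C#3 gives F#3
D#4 gives G#4
F#3 gives B3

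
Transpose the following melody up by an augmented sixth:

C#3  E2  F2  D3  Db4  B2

A##3 C##3 D#3 B#3 B4 G##3

C#3 becomes A##3
E2 becomes C##3
F2 becomes D#3
D3 becomes B#3
Db4 becomes B4
B2 becomes G##3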